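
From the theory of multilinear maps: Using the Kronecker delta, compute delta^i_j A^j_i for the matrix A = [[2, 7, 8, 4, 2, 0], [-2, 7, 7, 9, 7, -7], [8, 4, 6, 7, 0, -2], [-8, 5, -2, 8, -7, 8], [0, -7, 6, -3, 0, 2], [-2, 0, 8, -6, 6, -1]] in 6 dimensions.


The contraction (trace) of a rank-2 tensor is the sum of its diagonal elements.
Diagonal entries: A[1,1] = 2, A[2,2] = 7, A[3,3] = 6, A[4,4] = 8, A[5,5] = 0, A[6,6] = -1
Tr(A) = 2 + 7 + 6 + 8 + 0 + -1 = 22

22


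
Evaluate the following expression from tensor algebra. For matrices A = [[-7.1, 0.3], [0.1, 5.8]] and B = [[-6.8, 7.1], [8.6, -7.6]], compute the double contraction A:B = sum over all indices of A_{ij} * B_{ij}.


A:B = sum over all i,j of A_{ij} * B_{ij}.
Row 1: -7.1*-6.8=48.28, 0.3*7.1=2.13 => row sum = 50.41
Row 2: 0.1*8.6=0.86, 5.8*-7.6=-44.08 => row sum = -43.22
Total = 50.41 + -43.22 = 7.19

7.19


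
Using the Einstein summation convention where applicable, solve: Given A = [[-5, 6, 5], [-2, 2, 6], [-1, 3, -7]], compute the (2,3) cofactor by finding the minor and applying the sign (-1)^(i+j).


To find cofactor C_{23}, delete row 2 and column 3.
The resulting 2x2 submatrix is: [[-5, 6], [-1, 3]]
Minor M_{23} = -5*3 - 6*-1
  = -15 - -6 = -9
Sign = (-1)^(2+3) = (-1)^5 = -1
Cofactor C_{23} = -1 * -9 = 9

9


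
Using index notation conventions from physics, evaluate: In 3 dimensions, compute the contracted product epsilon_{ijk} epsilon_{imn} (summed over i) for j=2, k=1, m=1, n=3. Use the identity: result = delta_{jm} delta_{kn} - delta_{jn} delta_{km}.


Using the identity: epsilon_{ijk} epsilon_{imn} = delta_{jm} delta_{kn} - delta_{jn} delta_{km}.
delta_{21} = 0
delta_{13} = 0
delta_{23} = 0
delta_{11} = 1
Result = 0 * 0 - 0 * 1 = 0 - 0 = 0

0


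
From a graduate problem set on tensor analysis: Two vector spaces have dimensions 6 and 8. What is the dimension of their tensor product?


The dimension of a tensor product is the product of dimensions.
dim(V) = 6, dim(W) = 8
dim(V (x) W) = 6 * 8 = 48

48


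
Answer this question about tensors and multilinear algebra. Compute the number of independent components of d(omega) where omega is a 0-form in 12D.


The exterior derivative of a p-form is a (p+1)-form.
Its number of independent components is C(n, p+1).
n = 12, p+1 = 1
C(12, 1) = 12

12


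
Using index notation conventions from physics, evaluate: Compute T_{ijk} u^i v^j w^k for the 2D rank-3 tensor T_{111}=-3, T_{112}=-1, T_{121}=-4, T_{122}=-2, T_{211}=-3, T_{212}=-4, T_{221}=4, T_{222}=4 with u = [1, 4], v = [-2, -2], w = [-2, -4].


S = sum over i,j,k of T_{ijk} u_i v_j w_k. Expanding all 8 terms:
T_{111}*u_1*v_1*w_1 = -3*1*-2*-2 = -12  (running total: -12)
T_{112}*u_1*v_1*w_2 = -1*1*-2*-4 = -8  (running total: -20)
T_{121}*u_1*v_2*w_1 = -4*1*-2*-2 = -16  (running total: -36)
T_{122}*u_1*v_2*w_2 = -2*1*-2*-4 = -16  (running total: -52)
T_{211}*u_2*v_1*w_1 = -3*4*-2*-2 = -48  (running total: -100)
T_{212}*u_2*v_1*w_2 = -4*4*-2*-4 = -128  (running total: -228)
T_{221}*u_2*v_2*w_1 = 4*4*-2*-2 = 64  (running total: -164)
T_{222}*u_2*v_2*w_2 = 4*4*-2*-4 = 128  (running total: -36)
S = -36

-36


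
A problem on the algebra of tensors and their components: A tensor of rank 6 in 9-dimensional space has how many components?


The number of components of a rank-r tensor in d dimensions is d^r.
Here d = 9 and r = 6.
9^6 = 531441

531441


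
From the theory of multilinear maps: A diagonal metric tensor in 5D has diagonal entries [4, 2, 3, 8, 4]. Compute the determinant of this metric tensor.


For a diagonal metric, the determinant is the product of diagonal entries.
Diagonal entries: 4, 2, 3, 8, 4
det(g) = 4 * 2 * 3 * 8 * 4 = 768

768


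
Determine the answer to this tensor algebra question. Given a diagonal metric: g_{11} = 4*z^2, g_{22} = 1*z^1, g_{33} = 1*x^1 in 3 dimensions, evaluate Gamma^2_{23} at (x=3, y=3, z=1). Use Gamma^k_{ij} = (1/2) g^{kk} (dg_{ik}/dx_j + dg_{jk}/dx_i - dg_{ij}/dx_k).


For a diagonal metric, Gamma^k_{ij} = (1/2) g^{kk} (dg_{ik}/dx_j + dg_{jk}/dx_i - dg_{ij}/dx_k).
The metric is diagonal, so g_{ab} = 0 for a != b.
At the given point: g_{11} = 4, g_{22} = 1, g_{33} = 3
g^{22} = 1/1
dg_{22}/dx_3 = dg_{22}/dx_3 = 1
dg_{32}/dx_2 = 0 (off-diagonal)
dg_{23}/dx_2 = 0 (off-diagonal)
Numerator = 1 + 0 - 0 = 1
Gamma^2_{23} = 1 / (2 * 1) = 1/2

1/2


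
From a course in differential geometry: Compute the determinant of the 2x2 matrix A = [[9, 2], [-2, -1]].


For a 2x2 matrix [[a, b], [c, d]], det = a*d - b*c.
a = 9, b = 2, c = -2, d = -1
a*d = 9 * -1 = -9
b*c = 2 * -2 = -4
det = -9 - -4 = -5

-5


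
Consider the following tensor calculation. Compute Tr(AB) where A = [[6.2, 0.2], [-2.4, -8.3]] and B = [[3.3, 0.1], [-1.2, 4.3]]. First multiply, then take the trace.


Tr(AB) = sum_i (AB)_{ii} where (AB)_{ii} = sum_k A_{ik} B_{ki}.
(AB)_{11} = 6.2*3.3 + 0.2*-1.2 = 20.22
(AB)_{22} = -2.4*0.1 + -8.3*4.3 = -35.93
Tr(AB) = 20.22 + -35.93 = -15.71

-15.71


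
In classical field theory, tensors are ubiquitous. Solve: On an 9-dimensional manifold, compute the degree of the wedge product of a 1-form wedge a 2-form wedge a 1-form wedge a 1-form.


The degree of a wedge product is the sum of the degrees of the individual forms.
Degrees: 1, 2, 1, 1
Total degree = 1 + 2 + 1 + 1 = 5

5


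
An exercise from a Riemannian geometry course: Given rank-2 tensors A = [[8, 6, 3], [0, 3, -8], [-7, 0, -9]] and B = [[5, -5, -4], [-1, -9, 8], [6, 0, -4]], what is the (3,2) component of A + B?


Tensor addition is component-wise: (A + B)_{ij} = A_{ij} + B_{ij}.
A_{32} = 0
B_{32} = 0
(A + B)_{32} = 0 + 0 = 0

0


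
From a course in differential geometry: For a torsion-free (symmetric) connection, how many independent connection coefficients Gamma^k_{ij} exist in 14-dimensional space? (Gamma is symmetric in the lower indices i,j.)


Christoffel symbols Gamma^k_{ij} are symmetric in i,j, so there are d * d(d+1)/2 independent symbols.
d = 14
d(d+1)/2 = 14 * 15 / 2 = 105
Total = 14 * 105 = 1470

1470


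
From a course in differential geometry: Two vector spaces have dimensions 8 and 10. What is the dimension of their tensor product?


The dimension of a tensor product is the product of dimensions.
dim(V) = 8, dim(W) = 10
dim(V (x) W) = 8 * 10 = 80

80


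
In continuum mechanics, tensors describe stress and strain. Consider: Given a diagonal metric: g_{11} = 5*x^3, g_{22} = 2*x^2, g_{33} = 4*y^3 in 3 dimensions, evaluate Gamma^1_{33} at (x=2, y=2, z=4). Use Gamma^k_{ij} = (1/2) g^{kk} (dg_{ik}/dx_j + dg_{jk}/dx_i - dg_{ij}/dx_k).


For a diagonal metric, Gamma^k_{ij} = (1/2) g^{kk} (dg_{ik}/dx_j + dg_{jk}/dx_i - dg_{ij}/dx_k).
The metric is diagonal, so g_{ab} = 0 for a != b.
At the given point: g_{11} = 40, g_{22} = 8, g_{33} = 32
g^{11} = 1/40
dg_{31}/dx_3 = 0 (off-diagonal)
dg_{31}/dx_3 = 0 (off-diagonal)
dg_{33}/dx_1 = dg_{33}/dx_1 = 0
Numerator = 0 + 0 - 0 = 0
Gamma^1_{33} = 0 / (2 * 40) = 0

0


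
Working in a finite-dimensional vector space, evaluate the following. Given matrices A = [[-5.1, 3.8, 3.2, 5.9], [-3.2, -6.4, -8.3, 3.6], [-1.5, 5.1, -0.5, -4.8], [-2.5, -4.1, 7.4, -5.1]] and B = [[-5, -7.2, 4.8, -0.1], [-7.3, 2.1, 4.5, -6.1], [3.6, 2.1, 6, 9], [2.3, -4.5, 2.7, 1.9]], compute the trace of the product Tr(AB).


Tr(AB) = sum_i (AB)_{ii} where (AB)_{ii} = sum_k A_{ik} B_{ki}.
(AB)_{11} = -5.1*-5 + 3.8*-7.3 + 3.2*3.6 + 5.9*2.3 = 22.85
(AB)_{22} = -3.2*-7.2 + -6.4*2.1 + -8.3*2.1 + 3.6*-4.5 = -24.03
(AB)_{33} = -1.5*4.8 + 5.1*4.5 + -0.5*6 + -4.8*2.7 = -0.21
(AB)_{44} = -2.5*-0.1 + -4.1*-6.1 + 7.4*9 + -5.1*1.9 = 82.17
Tr(AB) = 22.85 + -24.03 + -0.21 + 82.17 = 80.78

80.78


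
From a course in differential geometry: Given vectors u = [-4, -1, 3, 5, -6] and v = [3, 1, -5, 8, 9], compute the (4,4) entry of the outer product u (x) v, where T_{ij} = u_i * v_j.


The outer product entry T_{ij} = u_i * v_j.
We need i=4, j=4.
u_4 = 5, v_4 = 8
T_{4,4} = 5 * 8 = 40

40


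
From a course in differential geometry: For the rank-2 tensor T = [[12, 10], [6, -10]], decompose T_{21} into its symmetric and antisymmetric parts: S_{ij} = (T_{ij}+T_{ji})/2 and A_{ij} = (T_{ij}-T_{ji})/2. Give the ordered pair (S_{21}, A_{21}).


T_{21} = 6
T_{12} = 10
S_{21} = (6 + 10)/2 = 16/2 = 8
A_{21} = (6 - 10)/2 = -4/2 = -2
Check: S + A = 8 + -2 = 6 = T_{21}.

(8, -2)


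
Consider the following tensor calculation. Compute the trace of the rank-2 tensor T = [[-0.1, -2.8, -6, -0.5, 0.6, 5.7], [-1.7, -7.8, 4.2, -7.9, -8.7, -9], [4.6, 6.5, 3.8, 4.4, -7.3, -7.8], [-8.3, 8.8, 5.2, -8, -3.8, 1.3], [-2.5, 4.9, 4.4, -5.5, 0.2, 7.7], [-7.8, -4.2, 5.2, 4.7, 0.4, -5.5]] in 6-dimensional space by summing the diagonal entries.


The contraction (trace) of a rank-2 tensor is the sum of its diagonal elements.
Diagonal entries: A[1,1] = -0.1, A[2,2] = -7.8, A[3,3] = 3.8, A[4,4] = -8, A[5,5] = 0.2, A[6,6] = -5.5
Tr(A) = -0.1 + -7.8 + 3.8 + -8 + 0.2 + -5.5 = -17.4

-17.4


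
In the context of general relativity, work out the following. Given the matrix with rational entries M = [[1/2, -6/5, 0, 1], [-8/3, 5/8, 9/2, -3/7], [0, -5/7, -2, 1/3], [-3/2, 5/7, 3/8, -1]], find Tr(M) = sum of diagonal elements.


The trace is the sum of diagonal entries.
Diagonal: M[1,1] = 1/2, M[2,2] = 5/8, M[3,3] = -2, M[4,4] = -1
Tr(M) = 1/2 + 5/8 + -2 + -1
Computing step by step:
After adding M[1,1]: 1/2
After adding M[2,2]: 9/8
After adding M[3,3]: -7/8
After adding M[4,4]: -15/8
Tr(M) = -15/8

-15/8


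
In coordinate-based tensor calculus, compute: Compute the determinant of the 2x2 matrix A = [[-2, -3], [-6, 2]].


For a 2x2 matrix [[a, b], [c, d]], det = a*d - b*c.
a = -2, b = -3, c = -6, d = 2
a*d = -2 * 2 = -4
b*c = -3 * -6 = 18
det = -4 - 18 = -22

-22


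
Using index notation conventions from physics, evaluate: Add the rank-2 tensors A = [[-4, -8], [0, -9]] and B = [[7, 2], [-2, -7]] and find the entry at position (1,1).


Tensor addition is component-wise: (A + B)_{ij} = A_{ij} + B_{ij}.
A_{11} = -4
B_{11} = 7
(A + B)_{11} = -4 + 7 = 3

3


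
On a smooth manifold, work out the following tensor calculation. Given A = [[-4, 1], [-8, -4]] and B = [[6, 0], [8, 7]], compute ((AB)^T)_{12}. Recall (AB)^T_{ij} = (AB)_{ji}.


(AB)^T_{ij} = (AB)_{ji} = sum_k A_{jk} B_{ki}.
For i=1, j=2 we need (AB)_{21}:
A_{21} * B_{11} = -8 * 6 = -48
A_{22} * B_{21} = -4 * 8 = -32
Sum = -48 + -32 = -80

-80


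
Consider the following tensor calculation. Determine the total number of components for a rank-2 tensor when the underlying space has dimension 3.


The number of components of a rank-r tensor in d dimensions is d^r.
Here d = 3 and r = 2.
3^2 = 9

9


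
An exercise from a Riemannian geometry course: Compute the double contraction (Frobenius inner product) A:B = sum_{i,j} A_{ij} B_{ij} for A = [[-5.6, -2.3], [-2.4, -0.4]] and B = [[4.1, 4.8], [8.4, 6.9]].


A:B = sum over all i,j of A_{ij} * B_{ij}.
Row 1: -5.6*4.1=-22.96, -2.3*4.8=-11.04 => row sum = -34
Row 2: -2.4*8.4=-20.16, -0.4*6.9=-2.76 => row sum = -22.92
Total = -34 + -22.92 = -56.92

-56.92


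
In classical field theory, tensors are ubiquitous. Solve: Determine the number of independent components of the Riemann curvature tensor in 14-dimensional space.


The Riemann tensor in d dimensions has d^2(d^2 - 1)/12 independent components.
d = 14, so d^2 = 196
d^2 - 1 = 195
d^2(d^2 - 1) = 196 * 195 = 38220
Divide by 12: 38220 / 12 = 3185

3185


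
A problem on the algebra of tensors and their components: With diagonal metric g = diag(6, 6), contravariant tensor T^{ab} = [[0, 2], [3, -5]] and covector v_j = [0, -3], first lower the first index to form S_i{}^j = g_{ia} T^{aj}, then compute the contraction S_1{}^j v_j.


Step 1: lower the first index. For a diagonal metric, g_{ia} T^{aj} = g_{ii} T^{ij} (no sum on i).
g_{11} = 6
S_1{}^1 = 6 * T^{11} = 6 * 0 = 0
S_1{}^2 = 6 * T^{12} = 6 * 2 = 12
Step 2: contract S_1{}^j with v_j.
S_1{}^1 * v_1 = 0 * 0 = 0
S_1{}^2 * v_2 = 12 * -3 = -36
Result = 0 + -36 = -36

-36


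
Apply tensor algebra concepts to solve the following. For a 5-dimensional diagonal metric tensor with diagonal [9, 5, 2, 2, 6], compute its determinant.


For a diagonal metric, the determinant is the product of diagonal entries.
Diagonal entries: 9, 5, 2, 2, 6
det(g) = 9 * 5 * 2 * 2 * 6 = 1080

1080


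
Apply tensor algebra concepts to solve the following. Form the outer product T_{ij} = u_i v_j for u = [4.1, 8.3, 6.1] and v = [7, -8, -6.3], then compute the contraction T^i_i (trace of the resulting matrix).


The outer product gives T_{ij} = u_i v_j.
The trace (contraction) is Tr(T) = sum_i T_{ii} = sum_i u_i v_i.
Diagonal entries:
T_{11} = u_1 * v_1 = 4.1 * 7 = 28.7
T_{22} = u_2 * v_2 = 8.3 * -8 = -66.4
T_{33} = u_3 * v_3 = 6.1 * -6.3 = -38.43
Tr(T) = 28.7 + -66.4 + -38.43 = -76.13

-76.13


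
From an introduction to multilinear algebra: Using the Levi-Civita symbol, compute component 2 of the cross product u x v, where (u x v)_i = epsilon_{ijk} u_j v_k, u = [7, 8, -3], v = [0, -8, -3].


(u x v)_2 = sum_{j,k} epsilon_{2jk} u_j v_k. Only permutations of (1,2,3) contribute; the two non-zero terms are:
eps_{213} u_1 v_3 = -1 * 7 * -3 = 21
eps_{231} u_3 v_1 = 1 * -3 * 0 = 0
(u x v)_2 = 21

21


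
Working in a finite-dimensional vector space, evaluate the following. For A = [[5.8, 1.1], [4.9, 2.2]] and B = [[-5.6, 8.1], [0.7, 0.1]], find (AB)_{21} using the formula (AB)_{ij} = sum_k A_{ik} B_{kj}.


(AB)_{ij} = sum_k A_{ik} B_{kj}.
For i=2, j=1:
A_{21} * B_{11} = 4.9 * -5.6 = -27.44
A_{22} * B_{21} = 2.2 * 0.7 = 1.54
Sum = -27.44 + 1.54 = -25.9

-25.9


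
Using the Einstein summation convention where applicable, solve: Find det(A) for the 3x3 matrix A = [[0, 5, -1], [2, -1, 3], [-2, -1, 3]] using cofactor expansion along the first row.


Expanding along the first row, det(A) = a11*M_11 - a12*M_12 + a13*M_13, where M_1j is the (1,j) minor.
Minor M_11 = -1*3 - 3*-1 = 0
Minor M_12 = 2*3 - 3*-2 = 12
Minor M_13 = 2*-1 - -1*-2 = -4
det = 0*(0) - 5*(12) + -1*(-4)
    = 0 - 60 + 4
    = -56

-56


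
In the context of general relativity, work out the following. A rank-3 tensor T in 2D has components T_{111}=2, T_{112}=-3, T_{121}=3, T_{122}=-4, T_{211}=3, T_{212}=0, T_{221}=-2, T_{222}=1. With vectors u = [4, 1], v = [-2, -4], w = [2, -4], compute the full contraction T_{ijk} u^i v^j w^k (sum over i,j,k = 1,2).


S = sum over i,j,k of T_{ijk} u_i v_j w_k. Expanding all 8 terms:
T_{111}*u_1*v_1*w_1 = 2*4*-2*2 = -32  (running total: -32)
T_{112}*u_1*v_1*w_2 = -3*4*-2*-4 = -96  (running total: -128)
T_{121}*u_1*v_2*w_1 = 3*4*-4*2 = -96  (running total: -224)
T_{122}*u_1*v_2*w_2 = -4*4*-4*-4 = -256  (running total: -480)
T_{211}*u_2*v_1*w_1 = 3*1*-2*2 = -12  (running total: -492)
T_{212}*u_2*v_1*w_2 = 0*1*-2*-4 = 0  (running total: -492)
T_{221}*u_2*v_2*w_1 = -2*1*-4*2 = 16  (running total: -476)
T_{222}*u_2*v_2*w_2 = 1*1*-4*-4 = 16  (running total: -460)
S = -460

-460


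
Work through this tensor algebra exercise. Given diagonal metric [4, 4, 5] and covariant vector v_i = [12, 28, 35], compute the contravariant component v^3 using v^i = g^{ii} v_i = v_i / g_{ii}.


To raise an index with a diagonal metric: v^i = v_i / g_{ii}.
For index 3: v_3 = 35, g_{33} = 5
v^3 = 35 / 5 = 7

7


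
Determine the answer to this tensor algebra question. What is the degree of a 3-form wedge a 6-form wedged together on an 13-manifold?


The degree of a wedge product is the sum of the degrees of the individual forms.
Degrees: 3, 6
Total degree = 3 + 6 = 9

9


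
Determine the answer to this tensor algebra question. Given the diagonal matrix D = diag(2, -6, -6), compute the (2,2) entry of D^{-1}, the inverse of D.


For a diagonal matrix, the inverse has entries (D^{-1})_{ii} = 1/d_{ii}.
The diagonal entries are: d_{11} = 2, d_{22} = -6, d_{33} = -6
We need (D^{-1})_{22} = 1/d_{22} = 1/-6 = -1/6

-1/6


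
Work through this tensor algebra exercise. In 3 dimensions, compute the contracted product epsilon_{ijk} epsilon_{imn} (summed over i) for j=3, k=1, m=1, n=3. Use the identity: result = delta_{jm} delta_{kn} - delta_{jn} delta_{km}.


Using the identity: epsilon_{ijk} epsilon_{imn} = delta_{jm} delta_{kn} - delta_{jn} delta_{km}.
delta_{31} = 0
delta_{13} = 0
delta_{33} = 1
delta_{11} = 1
Result = 0 * 0 - 1 * 1 = 0 - 1 = -1

-1


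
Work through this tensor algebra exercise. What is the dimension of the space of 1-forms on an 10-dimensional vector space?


The dimension of the space of p-forms on an n-dimensional space is C(n, p).
n = 10, p = 1
C(10, 1) = 10! / (1! * 9!) = 10

10


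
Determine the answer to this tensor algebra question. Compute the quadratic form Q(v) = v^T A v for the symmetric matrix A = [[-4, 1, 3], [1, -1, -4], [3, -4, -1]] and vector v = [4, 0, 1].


First compute Av:
(Av)_1 = -4*4 + 1*0 + 3*1 = -13
(Av)_2 = 1*4 + -1*0 + -4*1 = 0
(Av)_3 = 3*4 + -4*0 + -1*1 = 11
Av = [-13, 0, 11]
Then v^T (Av) = 4*-13 + 0*0 + 1*11
= -52 + 0 + 11 = -41

-41


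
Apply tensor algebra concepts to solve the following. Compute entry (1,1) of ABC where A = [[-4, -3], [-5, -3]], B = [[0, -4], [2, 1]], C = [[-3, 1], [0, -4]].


(ABC)_{11} = sum_m (AB)_{1m} C_{m1}. First compute row 1 of AB.
(AB)_{11} = -4*0 + -3*2 = -6
(AB)_{12} = -4*-4 + -3*1 = 13
Now contract with column 1 of C:
(AB)_{11} * C_{11} = -6 * -3 = 18
(AB)_{12} * C_{21} = 13 * 0 = 0
(ABC)_{11} = 18 + 0 = 18

18


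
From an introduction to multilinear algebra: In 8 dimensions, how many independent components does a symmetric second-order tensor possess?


A symmetric rank-2 tensor in d dimensions has d(d+1)/2 independent components.
d = 8
d(d+1)/2 = 8 * 9 / 2 = 72 / 2 = 36

36


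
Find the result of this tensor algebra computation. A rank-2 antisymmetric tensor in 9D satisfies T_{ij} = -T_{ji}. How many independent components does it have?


An antisymmetric rank-2 tensor satisfies A_{ij} = -A_{ji}, so diagonal entries are zero.
The independent components are the upper-triangular entries: C(n, 2) = n(n-1)/2.
n = 9
C(9, 2) = 9 * 8 / 2 = 72 / 2 = 36

36


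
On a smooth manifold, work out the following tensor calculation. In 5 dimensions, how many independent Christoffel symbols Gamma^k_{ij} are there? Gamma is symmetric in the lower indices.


Christoffel symbols Gamma^k_{ij} are symmetric in i,j, so there are d * d(d+1)/2 independent symbols.
d = 5
d(d+1)/2 = 5 * 6 / 2 = 15
Total = 5 * 15 = 75

75


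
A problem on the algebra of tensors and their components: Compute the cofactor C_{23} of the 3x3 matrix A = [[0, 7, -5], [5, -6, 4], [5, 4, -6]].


To find cofactor C_{23}, delete row 2 and column 3.
The resulting 2x2 submatrix is: [[0, 7], [5, 4]]
Minor M_{23} = 0*4 - 7*5
  = 0 - 35 = -35
Sign = (-1)^(2+3) = (-1)^5 = -1
Cofactor C_{23} = -1 * -35 = 35

35


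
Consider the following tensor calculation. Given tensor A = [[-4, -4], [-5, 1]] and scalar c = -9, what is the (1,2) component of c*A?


Scalar multiplication: (cA)_{ij} = c * A_{ij}.
c = -9
A_{12} = -4
(cA)_{12} = -9 * -4 = 36

36


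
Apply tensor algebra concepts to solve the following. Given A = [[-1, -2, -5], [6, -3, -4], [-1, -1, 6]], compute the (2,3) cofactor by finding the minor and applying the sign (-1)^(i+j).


To find cofactor C_{23}, delete row 2 and column 3.
The resulting 2x2 submatrix is: [[-1, -2], [-1, -1]]
Minor M_{23} = -1*-1 - -2*-1
  = 1 - 2 = -1
Sign = (-1)^(2+3) = (-1)^5 = -1
Cofactor C_{23} = -1 * -1 = 1

1


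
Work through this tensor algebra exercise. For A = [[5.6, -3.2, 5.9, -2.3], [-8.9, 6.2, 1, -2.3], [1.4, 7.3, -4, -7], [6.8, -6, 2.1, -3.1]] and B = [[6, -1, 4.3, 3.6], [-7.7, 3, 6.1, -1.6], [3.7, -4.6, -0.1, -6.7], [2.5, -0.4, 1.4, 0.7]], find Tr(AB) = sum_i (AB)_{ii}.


Tr(AB) = sum_i (AB)_{ii} where (AB)_{ii} = sum_k A_{ik} B_{ki}.
(AB)_{11} = 5.6*6 + -3.2*-7.7 + 5.9*3.7 + -2.3*2.5 = 74.32
(AB)_{22} = -8.9*-1 + 6.2*3 + 1*-4.6 + -2.3*-0.4 = 23.82
(AB)_{33} = 1.4*4.3 + 7.3*6.1 + -4*-0.1 + -7*1.4 = 41.15
(AB)_{44} = 6.8*3.6 + -6*-1.6 + 2.1*-6.7 + -3.1*0.7 = 17.84
Tr(AB) = 74.32 + 23.82 + 41.15 + 17.84 = 157.13

157.13


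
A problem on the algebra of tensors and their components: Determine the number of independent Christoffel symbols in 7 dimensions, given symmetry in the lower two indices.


Christoffel symbols Gamma^k_{ij} are symmetric in i,j, so there are d * d(d+1)/2 independent symbols.
d = 7
d(d+1)/2 = 7 * 8 / 2 = 28
Total = 7 * 28 = 196

196


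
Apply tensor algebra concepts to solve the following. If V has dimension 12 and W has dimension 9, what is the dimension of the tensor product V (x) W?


The dimension of a tensor product is the product of dimensions.
dim(V) = 12, dim(W) = 9
dim(V (x) W) = 12 * 9 = 108

108


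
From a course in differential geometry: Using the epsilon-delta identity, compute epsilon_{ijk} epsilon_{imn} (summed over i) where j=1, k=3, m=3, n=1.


Using the identity: epsilon_{ijk} epsilon_{imn} = delta_{jm} delta_{kn} - delta_{jn} delta_{km}.
delta_{13} = 0
delta_{31} = 0
delta_{11} = 1
delta_{33} = 1
Result = 0 * 0 - 1 * 1 = 0 - 1 = -1

-1


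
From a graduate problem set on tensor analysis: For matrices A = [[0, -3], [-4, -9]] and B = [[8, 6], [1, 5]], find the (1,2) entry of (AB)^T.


(AB)^T_{ij} = (AB)_{ji} = sum_k A_{jk} B_{ki}.
For i=1, j=2 we need (AB)_{21}:
A_{21} * B_{11} = -4 * 8 = -32
A_{22} * B_{21} = -9 * 1 = -9
Sum = -32 + -9 = -41

-41


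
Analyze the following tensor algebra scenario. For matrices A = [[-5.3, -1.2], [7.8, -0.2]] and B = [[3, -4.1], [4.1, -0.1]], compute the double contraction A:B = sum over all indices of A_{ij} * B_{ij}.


A:B = sum over all i,j of A_{ij} * B_{ij}.
Row 1: -5.3*3=-15.9, -1.2*-4.1=4.92 => row sum = -10.98
Row 2: 7.8*4.1=31.98, -0.2*-0.1=0.02 => row sum = 32
Total = -10.98 + 32 = 21.02

21.02


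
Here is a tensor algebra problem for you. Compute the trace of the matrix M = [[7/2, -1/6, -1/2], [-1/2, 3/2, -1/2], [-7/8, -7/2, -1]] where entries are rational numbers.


The trace is the sum of diagonal entries.
Diagonal: M[1,1] = 7/2, M[2,2] = 3/2, M[3,3] = -1
Tr(M) = 7/2 + 3/2 + -1
Computing step by step:
After adding M[1,1]: 7/2
After adding M[2,2]: 5
After adding M[3,3]: 4
Tr(M) = 4

4


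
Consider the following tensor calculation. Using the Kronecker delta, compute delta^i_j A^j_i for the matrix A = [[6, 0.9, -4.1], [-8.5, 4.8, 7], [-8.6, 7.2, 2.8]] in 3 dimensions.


The contraction (trace) of a rank-2 tensor is the sum of its diagonal elements.
Diagonal entries: A[1,1] = 6, A[2,2] = 4.8, A[3,3] = 2.8
Tr(A) = 6 + 4.8 + 2.8 = 13.6

13.6


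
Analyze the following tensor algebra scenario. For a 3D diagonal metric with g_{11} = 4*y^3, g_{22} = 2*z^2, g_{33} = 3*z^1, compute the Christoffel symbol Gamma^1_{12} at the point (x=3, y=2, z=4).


For a diagonal metric, Gamma^k_{ij} = (1/2) g^{kk} (dg_{ik}/dx_j + dg_{jk}/dx_i - dg_{ij}/dx_k).
The metric is diagonal, so g_{ab} = 0 for a != b.
At the given point: g_{11} = 32, g_{22} = 32, g_{33} = 12
g^{11} = 1/32
dg_{11}/dx_2 = dg_{11}/dx_2 = 48
dg_{21}/dx_1 = 0 (off-diagonal)
dg_{12}/dx_1 = 0 (off-diagonal)
Numerator = 48 + 0 - 0 = 48
Gamma^1_{12} = 48 / (2 * 32) = 3/4

3/4


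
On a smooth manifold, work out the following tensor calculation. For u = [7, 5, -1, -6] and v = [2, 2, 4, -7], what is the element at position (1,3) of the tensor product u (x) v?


The outer product entry T_{ij} = u_i * v_j.
We need i=1, j=3.
u_1 = 7, v_3 = 4
T_{1,3} = 7 * 4 = 28

28


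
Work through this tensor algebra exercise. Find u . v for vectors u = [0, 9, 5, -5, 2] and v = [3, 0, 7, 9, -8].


The inner product u . v = sum of u_i * v_i.
Term-by-term: 0 * 3, 9 * 0, 5 * 7, -5 * 9, 2 * -8
Products: 0, 0, 35, -45, -16
Sum = 0 + 0 + 35 + -45 + -16 = -26

-26


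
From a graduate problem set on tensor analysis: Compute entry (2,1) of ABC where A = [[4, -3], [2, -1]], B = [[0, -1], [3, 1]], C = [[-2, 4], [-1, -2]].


(ABC)_{21} = sum_m (AB)_{2m} C_{m1}. First compute row 2 of AB.
(AB)_{21} = 2*0 + -1*3 = -3
(AB)_{22} = 2*-1 + -1*1 = -3
Now contract with column 1 of C:
(AB)_{21} * C_{11} = -3 * -2 = 6
(AB)_{22} * C_{21} = -3 * -1 = 3
(ABC)_{21} = 6 + 3 = 9

9


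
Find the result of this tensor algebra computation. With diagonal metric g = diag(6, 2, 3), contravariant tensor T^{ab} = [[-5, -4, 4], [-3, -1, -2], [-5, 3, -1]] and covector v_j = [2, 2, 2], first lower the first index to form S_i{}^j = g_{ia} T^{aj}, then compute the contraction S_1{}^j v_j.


Step 1: lower the first index. For a diagonal metric, g_{ia} T^{aj} = g_{ii} T^{ij} (no sum on i).
g_{11} = 6
S_1{}^1 = 6 * T^{11} = 6 * -5 = -30
S_1{}^2 = 6 * T^{12} = 6 * -4 = -24
S_1{}^3 = 6 * T^{13} = 6 * 4 = 24
Step 2: contract S_1{}^j with v_j.
S_1{}^1 * v_1 = -30 * 2 = -60
S_1{}^2 * v_2 = -24 * 2 = -48
S_1{}^3 * v_3 = 24 * 2 = 48
Result = -60 + -48 + 48 = -60

-60


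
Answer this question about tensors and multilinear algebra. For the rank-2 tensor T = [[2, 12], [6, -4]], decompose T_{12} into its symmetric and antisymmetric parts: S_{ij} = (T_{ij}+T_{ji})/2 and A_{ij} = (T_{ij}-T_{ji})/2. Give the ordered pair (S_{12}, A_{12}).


T_{12} = 12
T_{21} = 6
S_{12} = (12 + 6)/2 = 18/2 = 9
A_{12} = (12 - 6)/2 = 6/2 = 3
Check: S + A = 9 + 3 = 12 = T_{12}.

(9, 3)


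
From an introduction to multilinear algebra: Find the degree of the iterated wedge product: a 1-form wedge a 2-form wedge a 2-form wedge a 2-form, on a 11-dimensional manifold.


The degree of a wedge product is the sum of the degrees of the individual forms.
Degrees: 1, 2, 2, 2
Total degree = 1 + 2 + 2 + 2 = 7

7


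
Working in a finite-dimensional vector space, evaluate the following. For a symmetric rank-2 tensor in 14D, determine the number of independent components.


A symmetric rank-2 tensor in d dimensions has d(d+1)/2 independent components.
d = 14
d(d+1)/2 = 14 * 15 / 2 = 210 / 2 = 105

105


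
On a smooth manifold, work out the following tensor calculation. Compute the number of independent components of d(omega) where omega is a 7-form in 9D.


The exterior derivative of a p-form is a (p+1)-form.
Its number of independent components is C(n, p+1).
n = 9, p+1 = 8
C(9, 8) = 9

9


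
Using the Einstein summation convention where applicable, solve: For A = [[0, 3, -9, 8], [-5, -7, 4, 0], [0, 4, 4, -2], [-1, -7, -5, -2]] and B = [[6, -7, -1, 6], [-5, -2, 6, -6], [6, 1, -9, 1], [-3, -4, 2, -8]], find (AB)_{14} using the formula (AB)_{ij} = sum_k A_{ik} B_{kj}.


(AB)_{ij} = sum_k A_{ik} B_{kj}.
For i=1, j=4:
A_{11} * B_{14} = 0 * 6 = 0
A_{12} * B_{24} = 3 * -6 = -18
A_{13} * B_{34} = -9 * 1 = -9
A_{14} * B_{44} = 8 * -8 = -64
Sum = 0 + -18 + -9 + -64 = -91

-91


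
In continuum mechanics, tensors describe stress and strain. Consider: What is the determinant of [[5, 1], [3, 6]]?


For a 2x2 matrix [[a, b], [c, d]], det = a*d - b*c.
a = 5, b = 1, c = 3, d = 6
a*d = 5 * 6 = 30
b*c = 1 * 3 = 3
det = 30 - 3 = 27

27


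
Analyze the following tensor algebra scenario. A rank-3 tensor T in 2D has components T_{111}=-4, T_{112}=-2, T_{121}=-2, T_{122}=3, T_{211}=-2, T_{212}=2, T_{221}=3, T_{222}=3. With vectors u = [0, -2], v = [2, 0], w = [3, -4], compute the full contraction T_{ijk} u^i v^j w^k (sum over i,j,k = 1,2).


S = sum over i,j,k of T_{ijk} u_i v_j w_k. Expanding all 8 terms:
T_{111}*u_1*v_1*w_1 = -4*0*2*3 = 0  (running total: 0)
T_{112}*u_1*v_1*w_2 = -2*0*2*-4 = 0  (running total: 0)
T_{121}*u_1*v_2*w_1 = -2*0*0*3 = 0  (running total: 0)
T_{122}*u_1*v_2*w_2 = 3*0*0*-4 = 0  (running total: 0)
T_{211}*u_2*v_1*w_1 = -2*-2*2*3 = 24  (running total: 24)
T_{212}*u_2*v_1*w_2 = 2*-2*2*-4 = 32  (running total: 56)
T_{221}*u_2*v_2*w_1 = 3*-2*0*3 = 0  (running total: 56)
T_{222}*u_2*v_2*w_2 = 3*-2*0*-4 = 0  (running total: 56)
S = 56

56


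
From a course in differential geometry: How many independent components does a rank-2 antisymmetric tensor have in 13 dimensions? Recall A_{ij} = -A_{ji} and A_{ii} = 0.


An antisymmetric rank-2 tensor satisfies A_{ij} = -A_{ji}, so diagonal entries are zero.
The independent components are the upper-triangular entries: C(n, 2) = n(n-1)/2.
n = 13
C(13, 2) = 13 * 12 / 2 = 156 / 2 = 78

78


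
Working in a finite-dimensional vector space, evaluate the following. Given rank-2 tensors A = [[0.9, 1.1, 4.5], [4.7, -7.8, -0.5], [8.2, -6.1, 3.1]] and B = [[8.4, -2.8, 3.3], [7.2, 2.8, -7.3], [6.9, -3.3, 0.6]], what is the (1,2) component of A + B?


Tensor addition is component-wise: (A + B)_{ij} = A_{ij} + B_{ij}.
A_{12} = 1.1
B_{12} = -2.8
(A + B)_{12} = 1.1 + -2.8 = -1.7

-1.7


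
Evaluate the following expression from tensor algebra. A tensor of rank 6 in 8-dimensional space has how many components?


The number of components of a rank-r tensor in d dimensions is d^r.
Here d = 8 and r = 6.
8^6 = 262144

262144


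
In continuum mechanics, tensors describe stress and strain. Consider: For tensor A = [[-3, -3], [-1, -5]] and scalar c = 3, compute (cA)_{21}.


Scalar multiplication: (cA)_{ij} = c * A_{ij}.
c = 3
A_{21} = -1
(cA)_{21} = 3 * -1 = -3

-3


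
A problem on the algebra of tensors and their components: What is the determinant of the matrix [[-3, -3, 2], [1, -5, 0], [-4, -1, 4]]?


Expanding along the first row, det(A) = a11*M_11 - a12*M_12 + a13*M_13, where M_1j is the (1,j) minor.
Minor M_11 = -5*4 - 0*-1 = -20
Minor M_12 = 1*4 - 0*-4 = 4
Minor M_13 = 1*-1 - -5*-4 = -21
det = -3*(-20) - -3*(4) + 2*(-21)
    = 60 - -12 + -42
    = 30

30


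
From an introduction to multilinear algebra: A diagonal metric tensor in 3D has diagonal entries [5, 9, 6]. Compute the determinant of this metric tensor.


For a diagonal metric, the determinant is the product of diagonal entries.
Diagonal entries: 5, 9, 6
det(g) = 5 * 9 * 6 = 270

270


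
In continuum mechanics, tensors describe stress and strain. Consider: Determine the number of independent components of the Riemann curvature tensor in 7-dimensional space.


The Riemann tensor in d dimensions has d^2(d^2 - 1)/12 independent components.
d = 7, so d^2 = 49
d^2 - 1 = 48
d^2(d^2 - 1) = 49 * 48 = 2352
Divide by 12: 2352 / 12 = 196

196


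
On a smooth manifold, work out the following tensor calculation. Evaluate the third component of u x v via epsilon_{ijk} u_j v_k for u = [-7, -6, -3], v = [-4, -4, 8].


(u x v)_3 = sum_{j,k} epsilon_{3jk} u_j v_k. Only permutations of (1,2,3) contribute; the two non-zero terms are:
eps_{312} u_1 v_2 = 1 * -7 * -4 = 28
eps_{321} u_2 v_1 = -1 * -6 * -4 = -24
(u x v)_3 = 4

4


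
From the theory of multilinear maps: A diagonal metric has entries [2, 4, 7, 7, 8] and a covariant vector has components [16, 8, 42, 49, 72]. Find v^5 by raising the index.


To raise an index with a diagonal metric: v^i = v_i / g_{ii}.
For index 5: v_5 = 72, g_{55} = 8
v^5 = 72 / 8 = 9

9


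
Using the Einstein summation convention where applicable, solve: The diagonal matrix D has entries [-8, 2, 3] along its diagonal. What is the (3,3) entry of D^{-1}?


For a diagonal matrix, the inverse has entries (D^{-1})_{ii} = 1/d_{ii}.
The diagonal entries are: d_{11} = -8, d_{22} = 2, d_{33} = 3
We need (D^{-1})_{33} = 1/d_{33} = 1/3 = 1/3

1/3


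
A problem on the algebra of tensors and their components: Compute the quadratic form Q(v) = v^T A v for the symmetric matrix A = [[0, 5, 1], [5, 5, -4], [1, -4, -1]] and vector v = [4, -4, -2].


First compute Av:
(Av)_1 = 0*4 + 5*-4 + 1*-2 = -22
(Av)_2 = 5*4 + 5*-4 + -4*-2 = 8
(Av)_3 = 1*4 + -4*-4 + -1*-2 = 22
Av = [-22, 8, 22]
Then v^T (Av) = 4*-22 + -4*8 + -2*22
= -88 + -32 + -44 = -164

-164


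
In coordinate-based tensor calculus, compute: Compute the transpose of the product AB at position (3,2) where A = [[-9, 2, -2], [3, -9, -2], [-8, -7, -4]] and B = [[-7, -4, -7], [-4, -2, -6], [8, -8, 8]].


(AB)^T_{ij} = (AB)_{ji} = sum_k A_{jk} B_{ki}.
For i=3, j=2 we need (AB)_{23}:
A_{21} * B_{13} = 3 * -7 = -21
A_{22} * B_{23} = -9 * -6 = 54
A_{23} * B_{33} = -2 * 8 = -16
Sum = -21 + 54 + -16 = 17

17


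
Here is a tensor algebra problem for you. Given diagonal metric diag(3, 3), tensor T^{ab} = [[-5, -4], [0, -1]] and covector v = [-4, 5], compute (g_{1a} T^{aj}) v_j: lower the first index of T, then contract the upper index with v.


Step 1: lower the first index. For a diagonal metric, g_{ia} T^{aj} = g_{ii} T^{ij} (no sum on i).
g_{11} = 3
S_1{}^1 = 3 * T^{11} = 3 * -5 = -15
S_1{}^2 = 3 * T^{12} = 3 * -4 = -12
Step 2: contract S_1{}^j with v_j.
S_1{}^1 * v_1 = -15 * -4 = 60
S_1{}^2 * v_2 = -12 * 5 = -60
Result = 60 + -60 = 0

0


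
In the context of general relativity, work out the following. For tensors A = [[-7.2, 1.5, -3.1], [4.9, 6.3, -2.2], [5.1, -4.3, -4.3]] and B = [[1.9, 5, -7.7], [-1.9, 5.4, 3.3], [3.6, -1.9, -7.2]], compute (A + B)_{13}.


Tensor addition is component-wise: (A + B)_{ij} = A_{ij} + B_{ij}.
A_{13} = -3.1
B_{13} = -7.7
(A + B)_{13} = -3.1 + -7.7 = -10.8

-10.8


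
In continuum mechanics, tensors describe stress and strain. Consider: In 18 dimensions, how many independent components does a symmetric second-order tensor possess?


A symmetric rank-2 tensor in d dimensions has d(d+1)/2 independent components.
d = 18
d(d+1)/2 = 18 * 19 / 2 = 342 / 2 = 171

171


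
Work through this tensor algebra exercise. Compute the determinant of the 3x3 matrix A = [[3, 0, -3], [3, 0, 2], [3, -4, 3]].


Expanding along the first row, det(A) = a11*M_11 - a12*M_12 + a13*M_13, where M_1j is the (1,j) minor.
Minor M_11 = 0*3 - 2*-4 = 8
Minor M_12 = 3*3 - 2*3 = 3
Minor M_13 = 3*-4 - 0*3 = -12
det = 3*(8) - 0*(3) + -3*(-12)
    = 24 - 0 + 36
    = 60

60


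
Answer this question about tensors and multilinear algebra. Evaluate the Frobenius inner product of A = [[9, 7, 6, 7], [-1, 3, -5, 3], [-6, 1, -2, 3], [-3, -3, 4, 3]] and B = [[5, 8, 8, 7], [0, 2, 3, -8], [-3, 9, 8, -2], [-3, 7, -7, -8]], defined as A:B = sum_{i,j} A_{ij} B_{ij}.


A:B = sum over all i,j of A_{ij} * B_{ij}.
Row 1: 9*5=45, 7*8=56, 6*8=48, 7*7=49 => row sum = 198
Row 2: -1*0=0, 3*2=6, -5*3=-15, 3*-8=-24 => row sum = -33
Row 3: -6*-3=18, 1*9=9, -2*8=-16, 3*-2=-6 => row sum = 5
Row 4: -3*-3=9, -3*7=-21, 4*-7=-28, 3*-8=-24 => row sum = -64
Total = 198 + -33 + 5 + -64 = 106

106


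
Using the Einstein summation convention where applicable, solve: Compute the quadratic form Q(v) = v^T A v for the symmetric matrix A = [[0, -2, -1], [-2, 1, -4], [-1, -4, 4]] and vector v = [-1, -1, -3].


First compute Av:
(Av)_1 = 0*-1 + -2*-1 + -1*-3 = 5
(Av)_2 = -2*-1 + 1*-1 + -4*-3 = 13
(Av)_3 = -1*-1 + -4*-1 + 4*-3 = -7
Av = [5, 13, -7]
Then v^T (Av) = -1*5 + -1*13 + -3*-7
= -5 + -13 + 21 = 3

3


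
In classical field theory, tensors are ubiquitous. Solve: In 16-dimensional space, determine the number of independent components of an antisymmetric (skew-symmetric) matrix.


An antisymmetric rank-2 tensor satisfies A_{ij} = -A_{ji}, so diagonal entries are zero.
The independent components are the upper-triangular entries: C(n, 2) = n(n-1)/2.
n = 16
C(16, 2) = 16 * 15 / 2 = 240 / 2 = 120

120


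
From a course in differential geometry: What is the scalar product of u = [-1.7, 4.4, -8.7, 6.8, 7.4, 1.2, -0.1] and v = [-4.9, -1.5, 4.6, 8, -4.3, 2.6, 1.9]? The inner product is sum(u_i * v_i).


The inner product u . v = sum of u_i * v_i.
Term-by-term: -1.7 * -4.9, 4.4 * -1.5, -8.7 * 4.6, 6.8 * 8, 7.4 * -4.3, 1.2 * 2.6, -0.1 * 1.9
Products: 8.33, -6.6, -40.02, 54.4, -31.82, 3.12, -0.19
Sum = 8.33 + -6.6 + -40.02 + 54.4 + -31.82 + 3.12 + -0.19 = -12.78

-12.78


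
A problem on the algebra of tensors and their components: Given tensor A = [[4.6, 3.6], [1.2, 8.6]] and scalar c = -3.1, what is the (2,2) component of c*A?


Scalar multiplication: (cA)_{ij} = c * A_{ij}.
c = -3.1
A_{22} = 8.6
(cA)_{22} = -3.1 * 8.6 = -26.66

-26.66


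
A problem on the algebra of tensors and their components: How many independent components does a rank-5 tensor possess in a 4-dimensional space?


The number of components of a rank-r tensor in d dimensions is d^r.
Here d = 4 and r = 5.
4^5 = 1024

1024


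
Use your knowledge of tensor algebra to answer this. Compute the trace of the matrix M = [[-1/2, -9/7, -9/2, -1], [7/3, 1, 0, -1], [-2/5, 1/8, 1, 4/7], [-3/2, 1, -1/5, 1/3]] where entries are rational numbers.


The trace is the sum of diagonal entries.
Diagonal: M[1,1] = -1/2, M[2,2] = 1, M[3,3] = 1, M[4,4] = 1/3
Tr(M) = -1/2 + 1 + 1 + 1/3
Computing step by step:
After adding M[1,1]: -1/2
After adding M[2,2]: 1/2
After adding M[3,3]: 3/2
After adding M[4,4]: 11/6
Tr(M) = 11/6

11/6


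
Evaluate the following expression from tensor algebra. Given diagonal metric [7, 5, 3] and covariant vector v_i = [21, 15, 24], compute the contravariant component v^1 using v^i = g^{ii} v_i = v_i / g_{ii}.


To raise an index with a diagonal metric: v^i = v_i / g_{ii}.
For index 1: v_1 = 21, g_{11} = 7
v^1 = 21 / 7 = 3

3


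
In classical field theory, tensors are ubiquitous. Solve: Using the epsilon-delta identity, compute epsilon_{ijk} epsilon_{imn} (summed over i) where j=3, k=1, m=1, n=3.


Using the identity: epsilon_{ijk} epsilon_{imn} = delta_{jm} delta_{kn} - delta_{jn} delta_{km}.
delta_{31} = 0
delta_{13} = 0
delta_{33} = 1
delta_{11} = 1
Result = 0 * 0 - 1 * 1 = 0 - 1 = -1

-1


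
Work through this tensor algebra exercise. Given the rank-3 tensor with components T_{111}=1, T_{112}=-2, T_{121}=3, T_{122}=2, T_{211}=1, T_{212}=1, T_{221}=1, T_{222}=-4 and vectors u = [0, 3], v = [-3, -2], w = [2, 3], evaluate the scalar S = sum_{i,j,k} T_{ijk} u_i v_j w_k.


S = sum over i,j,k of T_{ijk} u_i v_j w_k. Expanding all 8 terms:
T_{111}*u_1*v_1*w_1 = 1*0*-3*2 = 0  (running total: 0)
T_{112}*u_1*v_1*w_2 = -2*0*-3*3 = 0  (running total: 0)
T_{121}*u_1*v_2*w_1 = 3*0*-2*2 = 0  (running total: 0)
T_{122}*u_1*v_2*w_2 = 2*0*-2*3 = 0  (running total: 0)
T_{211}*u_2*v_1*w_1 = 1*3*-3*2 = -18  (running total: -18)
T_{212}*u_2*v_1*w_2 = 1*3*-3*3 = -27  (running total: -45)
T_{221}*u_2*v_2*w_1 = 1*3*-2*2 = -12  (running total: -57)
T_{222}*u_2*v_2*w_2 = -4*3*-2*3 = 72  (running total: 15)
S = 15

15


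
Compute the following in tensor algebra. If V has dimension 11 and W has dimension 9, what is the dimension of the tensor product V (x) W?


The dimension of a tensor product is the product of dimensions.
dim(V) = 11, dim(W) = 9
dim(V (x) W) = 11 * 9 = 99

99


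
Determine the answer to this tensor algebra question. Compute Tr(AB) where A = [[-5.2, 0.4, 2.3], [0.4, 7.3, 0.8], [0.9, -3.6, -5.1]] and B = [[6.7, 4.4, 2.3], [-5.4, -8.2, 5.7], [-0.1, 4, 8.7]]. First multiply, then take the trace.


Tr(AB) = sum_i (AB)_{ii} where (AB)_{ii} = sum_k A_{ik} B_{ki}.
(AB)_{11} = -5.2*6.7 + 0.4*-5.4 + 2.3*-0.1 = -37.23
(AB)_{22} = 0.4*4.4 + 7.3*-8.2 + 0.8*4 = -54.9
(AB)_{33} = 0.9*2.3 + -3.6*5.7 + -5.1*8.7 = -62.82
Tr(AB) = -37.23 + -54.9 + -62.82 = -154.95

-154.95


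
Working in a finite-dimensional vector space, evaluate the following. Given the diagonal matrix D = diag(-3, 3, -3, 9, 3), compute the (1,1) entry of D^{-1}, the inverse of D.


For a diagonal matrix, the inverse has entries (D^{-1})_{ii} = 1/d_{ii}.
The diagonal entries are: d_{11} = -3, d_{22} = 3, d_{33} = -3, d_{44} = 9, d_{55} = 3
We need (D^{-1})_{11} = 1/d_{11} = 1/-3 = -1/3

-1/3


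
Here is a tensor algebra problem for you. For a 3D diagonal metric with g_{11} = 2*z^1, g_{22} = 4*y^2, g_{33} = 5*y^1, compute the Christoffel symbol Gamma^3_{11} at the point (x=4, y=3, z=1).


For a diagonal metric, Gamma^k_{ij} = (1/2) g^{kk} (dg_{ik}/dx_j + dg_{jk}/dx_i - dg_{ij}/dx_k).
The metric is diagonal, so g_{ab} = 0 for a != b.
At the given point: g_{11} = 2, g_{22} = 36, g_{33} = 15
g^{33} = 1/15
dg_{13}/dx_1 = 0 (off-diagonal)
dg_{13}/dx_1 = 0 (off-diagonal)
dg_{11}/dx_3 = dg_{11}/dx_3 = 2
Numerator = 0 + 0 - 2 = -2
Gamma^3_{11} = -2 / (2 * 15) = -1/15

-1/15


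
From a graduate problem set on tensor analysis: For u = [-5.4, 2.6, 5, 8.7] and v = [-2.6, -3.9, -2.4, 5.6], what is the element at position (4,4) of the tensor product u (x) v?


The outer product entry T_{ij} = u_i * v_j.
We need i=4, j=4.
u_4 = 8.7, v_4 = 5.6
T_{4,4} = 8.7 * 5.6 = 48.72

48.72
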